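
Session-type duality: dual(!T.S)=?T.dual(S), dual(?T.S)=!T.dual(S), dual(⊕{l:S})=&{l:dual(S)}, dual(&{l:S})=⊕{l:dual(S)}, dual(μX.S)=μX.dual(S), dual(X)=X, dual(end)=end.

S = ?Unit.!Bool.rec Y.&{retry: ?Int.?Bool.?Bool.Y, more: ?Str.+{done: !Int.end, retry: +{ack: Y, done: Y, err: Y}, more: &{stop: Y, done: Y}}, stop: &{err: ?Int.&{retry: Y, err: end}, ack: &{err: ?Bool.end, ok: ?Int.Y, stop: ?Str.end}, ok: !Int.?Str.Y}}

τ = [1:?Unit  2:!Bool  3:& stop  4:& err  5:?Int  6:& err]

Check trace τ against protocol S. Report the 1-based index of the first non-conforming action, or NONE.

NONE

step 1: ?Unit  ✓  now at !Bool.rec Y.…
step 2: !Bool  ✓  now at rec Y.…
step 3: & stop  ✓  now at &{err: ?Int.&{retry: rec Y.…, err: end}, ack: &{err: ?Bool.end, ok: ?Int.rec Y.…, stop: ?Str.end}, ok: !Int.?Str.rec Y.…}
step 4: & err  ✓  now at ?Int.&{retry: rec Y.…, err: end}
step 5: ?Int  ✓  now at &{retry: rec Y.…, err: end}
step 6: & err  ✓  now at end
trace exhausted — no violation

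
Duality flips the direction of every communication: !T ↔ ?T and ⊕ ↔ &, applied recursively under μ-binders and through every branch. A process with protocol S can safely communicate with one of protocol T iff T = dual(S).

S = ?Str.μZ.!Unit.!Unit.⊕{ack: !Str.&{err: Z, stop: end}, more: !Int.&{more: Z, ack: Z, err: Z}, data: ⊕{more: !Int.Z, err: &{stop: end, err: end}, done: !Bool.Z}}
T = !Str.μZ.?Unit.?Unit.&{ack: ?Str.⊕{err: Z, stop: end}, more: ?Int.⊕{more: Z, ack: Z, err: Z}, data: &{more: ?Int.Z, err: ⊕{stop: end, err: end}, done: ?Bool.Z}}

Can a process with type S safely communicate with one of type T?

?Str | !Str  ✓
  μZ | μZ  ✓ (binder kept)
    !Unit | ?Unit  ✓
      !Unit | ?Unit  ✓
        ⊕{ack,more,data} | &{ack,more,data}  ✓ labels match
          [ack]
            !Str | ?Str  ✓
              &{err,stop} | ⊕{err,stop}  ✓ labels match
                [err]
                  Z | Z  ✓
                [stop]
                  end | end  ✓
          [more]
            !Int | ?Int  ✓
              &{more,ack,err} | ⊕{more,ack,err}  ✓ labels match
                [more]
                  Z | Z  ✓
                [ack]
                  Z | Z  ✓
                [err]
                  Z | Z  ✓
          [data]
            ⊕{more,err,done} | &{more,err,done}  ✓ labels match
              [more]
                !Int | ?Int  ✓
                  Z | Z  ✓
              [err]
                &{stop,err} | ⊕{stop,err}  ✓ labels match
                  [stop]
                    end | end  ✓
                  [err]
                    end | end  ✓
              [done]
                !Bool | ?Bool  ✓
                  Z | Z  ✓

YES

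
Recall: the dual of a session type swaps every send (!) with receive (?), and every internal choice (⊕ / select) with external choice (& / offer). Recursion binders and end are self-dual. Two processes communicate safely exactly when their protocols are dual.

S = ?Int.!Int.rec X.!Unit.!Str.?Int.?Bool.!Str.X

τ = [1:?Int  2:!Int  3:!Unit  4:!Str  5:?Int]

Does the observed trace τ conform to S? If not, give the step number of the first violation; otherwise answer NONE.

[1] ?Int  ok  cont: !Int.rec X.…
[2] !Int  ok  cont: rec X.…
[3] !Unit  ok  cont: !Str.?Int.?Bool.!Str.rec X.…
[4] !Str  ok  cont: ?Int.?Bool.!Str.rec X.…
[5] ?Int  ok  cont: ?Bool.!Str.rec X.…
all 5 steps conform

NONE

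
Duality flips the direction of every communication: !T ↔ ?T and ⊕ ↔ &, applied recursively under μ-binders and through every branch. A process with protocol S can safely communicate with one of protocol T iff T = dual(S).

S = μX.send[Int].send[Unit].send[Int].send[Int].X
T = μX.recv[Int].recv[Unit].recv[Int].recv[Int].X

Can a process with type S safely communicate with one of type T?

μX ‖ μX  ok (rec unchanged)
  send[Int] ‖ recv[Int]  ok
    send[Unit] ‖ recv[Unit]  ok
      send[Int] ‖ recv[Int]  ok
        send[Int] ‖ recv[Int]  ok
          X ‖ X  ok

YES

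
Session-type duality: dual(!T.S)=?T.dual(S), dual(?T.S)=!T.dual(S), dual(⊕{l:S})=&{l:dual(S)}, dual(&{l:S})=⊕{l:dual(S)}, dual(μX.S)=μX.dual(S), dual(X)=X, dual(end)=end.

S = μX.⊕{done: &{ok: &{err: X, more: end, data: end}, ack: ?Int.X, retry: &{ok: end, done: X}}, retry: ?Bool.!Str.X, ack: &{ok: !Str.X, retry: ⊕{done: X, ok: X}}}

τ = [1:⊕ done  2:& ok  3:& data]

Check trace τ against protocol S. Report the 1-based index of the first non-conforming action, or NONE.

[1] ⊕ done  ✓  cont: &{ok: &{err: μX.…, more: end, data: end}, ack: ?Int.μX.…, retry: &{ok: end, done: μX.…}}
[2] & ok  ✓  cont: &{err: μX.…, more: end, data: end}
[3] & data  ✓  cont: end
all 3 steps conform

NONE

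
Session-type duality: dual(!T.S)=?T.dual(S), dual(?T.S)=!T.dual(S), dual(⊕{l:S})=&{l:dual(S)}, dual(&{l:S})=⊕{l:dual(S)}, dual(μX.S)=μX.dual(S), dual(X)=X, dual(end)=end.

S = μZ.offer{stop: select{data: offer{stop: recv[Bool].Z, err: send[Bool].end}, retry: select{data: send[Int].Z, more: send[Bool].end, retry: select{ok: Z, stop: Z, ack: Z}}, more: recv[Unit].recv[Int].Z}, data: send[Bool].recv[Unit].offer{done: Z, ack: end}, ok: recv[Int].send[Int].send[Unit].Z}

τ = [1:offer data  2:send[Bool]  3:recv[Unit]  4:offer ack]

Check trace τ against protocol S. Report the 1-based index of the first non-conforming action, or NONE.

@1 offer data  match  state: send[Bool].recv[Unit].offer{done: μZ.…, ack: end}
@2 send[Bool]  match  state: recv[Unit].offer{done: μZ.…, ack: end}
@3 recv[Unit]  match  state: offer{done: μZ.…, ack: end}
@4 offer ack  match  state: end
all 4 steps conform

NONE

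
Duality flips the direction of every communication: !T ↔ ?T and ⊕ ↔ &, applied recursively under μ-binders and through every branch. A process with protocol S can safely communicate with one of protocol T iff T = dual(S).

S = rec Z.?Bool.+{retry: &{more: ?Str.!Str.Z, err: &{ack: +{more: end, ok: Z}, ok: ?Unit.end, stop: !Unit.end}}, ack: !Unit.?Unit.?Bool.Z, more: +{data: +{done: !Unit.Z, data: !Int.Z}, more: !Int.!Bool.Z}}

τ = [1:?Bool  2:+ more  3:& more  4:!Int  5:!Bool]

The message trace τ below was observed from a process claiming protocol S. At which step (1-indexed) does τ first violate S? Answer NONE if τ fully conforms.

@1 ?Bool  match  residual = +{retry: &{more: ?Str.!Str.rec Z.…, err: &{ack: +{more: end, ok: rec Z.…}, ok: ?Unit.end, stop: !Unit.end}}, ack: !Unit.?Unit.?Bool.rec Z.…, more: +{data: +{done: !Unit.rec Z.…, data: !Int.rec Z.…}, more: !Int.!Bool.rec Z.…}}
@2 + more  match  residual = +{data: +{done: !Unit.rec Z.…, data: !Int.rec Z.…}, more: !Int.!Bool.rec Z.…}
@3 got & more, protocol expects + data or + more  ✗

3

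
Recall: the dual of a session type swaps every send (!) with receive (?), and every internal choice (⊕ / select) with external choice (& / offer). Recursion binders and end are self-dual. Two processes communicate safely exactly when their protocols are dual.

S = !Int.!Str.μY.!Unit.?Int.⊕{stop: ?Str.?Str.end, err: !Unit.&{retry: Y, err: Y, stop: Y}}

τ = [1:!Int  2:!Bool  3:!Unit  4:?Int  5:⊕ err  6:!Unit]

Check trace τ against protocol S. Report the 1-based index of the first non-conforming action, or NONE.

2

[1] !Int  match  cont: !Str.μY.…
[2] got !Bool, protocol expects !Str  ✗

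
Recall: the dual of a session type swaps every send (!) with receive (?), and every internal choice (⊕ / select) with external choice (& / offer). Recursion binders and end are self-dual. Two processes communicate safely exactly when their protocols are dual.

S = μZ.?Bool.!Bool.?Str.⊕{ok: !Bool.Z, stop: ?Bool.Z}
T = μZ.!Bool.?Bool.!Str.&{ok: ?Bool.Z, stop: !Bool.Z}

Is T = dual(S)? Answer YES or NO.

YES

μZ vs μZ  ok (rec unchanged)
  ?Bool vs !Bool  ok
    !Bool vs ?Bool  ok
      ?Str vs !Str  ok
        ⊕{ok,stop} vs &{ok,stop}  ok labels match
          • ok:
            !Bool vs ?Bool  ok
              Z vs Z  ok
          • stop:
            ?Bool vs !Bool  ok
              Z vs Z  ok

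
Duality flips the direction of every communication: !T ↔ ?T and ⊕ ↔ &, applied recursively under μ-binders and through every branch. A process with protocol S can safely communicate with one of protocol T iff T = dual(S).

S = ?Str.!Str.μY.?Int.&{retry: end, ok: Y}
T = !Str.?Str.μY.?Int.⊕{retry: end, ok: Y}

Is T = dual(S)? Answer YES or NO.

?Str ‖ !Str  ✓
  !Str ‖ ?Str  ✓
    μY ‖ μY  ✓ (μ self-dual)
      ?Int ‖ ?Int  ✗ same direction on both sides — not dual

NO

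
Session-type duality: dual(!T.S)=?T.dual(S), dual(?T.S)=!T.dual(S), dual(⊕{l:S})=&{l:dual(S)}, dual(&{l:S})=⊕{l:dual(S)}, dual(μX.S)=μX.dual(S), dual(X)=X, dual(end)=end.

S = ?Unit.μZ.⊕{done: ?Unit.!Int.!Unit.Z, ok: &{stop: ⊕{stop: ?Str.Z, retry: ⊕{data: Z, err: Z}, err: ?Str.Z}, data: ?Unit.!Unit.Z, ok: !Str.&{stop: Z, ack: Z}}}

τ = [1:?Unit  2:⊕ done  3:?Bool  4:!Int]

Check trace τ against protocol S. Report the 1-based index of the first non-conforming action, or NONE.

@1 ?Unit  ok  residual = μZ.…
@2 ⊕ done  ok  residual = ?Unit.!Int.!Unit.μZ.…
@3 got ?Bool, protocol expects ?Unit  ✗

3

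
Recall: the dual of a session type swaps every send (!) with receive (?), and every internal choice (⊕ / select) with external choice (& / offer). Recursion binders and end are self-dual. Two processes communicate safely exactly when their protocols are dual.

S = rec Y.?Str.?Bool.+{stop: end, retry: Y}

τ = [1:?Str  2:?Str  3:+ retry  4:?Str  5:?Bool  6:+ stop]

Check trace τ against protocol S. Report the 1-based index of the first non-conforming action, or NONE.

@1 ?Str  match  cont: ?Bool.+{stop: end, retry: rec Y.…}
@2 got ?Str, protocol expects ?Bool  ✗

2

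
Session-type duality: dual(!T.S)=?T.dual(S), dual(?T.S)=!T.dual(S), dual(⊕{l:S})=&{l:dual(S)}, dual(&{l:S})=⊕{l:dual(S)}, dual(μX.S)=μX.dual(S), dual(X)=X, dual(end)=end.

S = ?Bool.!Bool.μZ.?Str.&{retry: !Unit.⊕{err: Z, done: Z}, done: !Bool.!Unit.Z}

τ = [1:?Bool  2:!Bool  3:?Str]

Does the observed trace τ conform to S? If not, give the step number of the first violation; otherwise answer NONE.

NONE

@1 ?Bool  ok  cont: !Bool.μZ.…
@2 !Bool  ok  cont: μZ.…
@3 ?Str  ok  cont: &{retry: !Unit.⊕{err: μZ.…, done: μZ.…}, done: !Bool.!Unit.μZ.…}
trace exhausted — no violation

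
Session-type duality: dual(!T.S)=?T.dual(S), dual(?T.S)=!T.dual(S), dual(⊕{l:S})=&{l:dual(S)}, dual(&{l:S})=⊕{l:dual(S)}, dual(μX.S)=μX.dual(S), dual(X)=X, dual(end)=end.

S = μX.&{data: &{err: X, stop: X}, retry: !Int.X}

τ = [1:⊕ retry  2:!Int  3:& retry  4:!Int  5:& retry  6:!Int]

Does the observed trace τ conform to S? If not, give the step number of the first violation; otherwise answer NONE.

@1 got ⊕ retry, protocol expects & data or & retry  ✗

1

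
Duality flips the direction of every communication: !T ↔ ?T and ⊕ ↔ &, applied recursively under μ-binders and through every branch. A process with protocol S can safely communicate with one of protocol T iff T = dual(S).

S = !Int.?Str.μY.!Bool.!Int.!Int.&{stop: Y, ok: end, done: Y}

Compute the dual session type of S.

!Int = ?Int
  ?Str = !Str
    μY = μY  (binder kept)
      !Bool = ?Bool
        !Int = ?Int
          !Int = ?Int
            &{stop,ok,done} = ⊕{stop,ok,done}  (external→internal)
              [stop]
                Y ↦ Y
              [ok]
                end ↦ end
              [done]
                Y ↦ Y

?Int.!Str.μY.?Bool.?Int.?Int.⊕{stop: Y, ok: end, done: Y}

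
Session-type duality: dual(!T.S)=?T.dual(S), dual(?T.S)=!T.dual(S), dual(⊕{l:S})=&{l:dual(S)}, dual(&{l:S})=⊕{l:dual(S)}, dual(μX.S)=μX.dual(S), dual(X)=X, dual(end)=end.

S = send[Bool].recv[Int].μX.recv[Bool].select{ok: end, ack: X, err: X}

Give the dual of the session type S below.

send[Bool] ↦ recv[Bool]
  recv[Int] ↦ send[Int]
    μX ↦ μX  (binder kept)
      recv[Bool] ↦ send[Bool]
        select{ok,ack,err} ↦ offer{ok,ack,err}  (internal→external)
          case ok:
            end self-dual
          case ack:
            X self-dual
          case err:
            X self-dual

recv[Bool].send[Int].μX.send[Bool].offer{ok: end, ack: X, err: X}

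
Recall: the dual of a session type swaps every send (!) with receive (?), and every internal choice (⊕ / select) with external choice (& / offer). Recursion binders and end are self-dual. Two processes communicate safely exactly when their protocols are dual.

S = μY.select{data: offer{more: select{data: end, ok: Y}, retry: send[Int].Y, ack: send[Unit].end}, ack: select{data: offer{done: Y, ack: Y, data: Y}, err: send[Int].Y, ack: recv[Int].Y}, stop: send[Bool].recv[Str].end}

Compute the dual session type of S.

μY = μY  (binder kept)
  select{data,ack,stop} = offer{data,ack,stop}  (select→offer)
    [data]
      offer{more,retry,ack} = select{more,retry,ack}  (&→⊕)
        [more]
          select{data,ok} = offer{data,ok}  (select→offer)
            [data]
              dual(end) = end
            [ok]
              dual(Y) = Y
        [retry]
          send[Int] = recv[Int]
            dual(Y) = Y
        [ack]
          send[Unit] = recv[Unit]
            dual(end) = end
    [ack]
      select{data,err,ack} = offer{data,err,ack}  (select→offer)
        [data]
          offer{done,ack,data} = select{done,ack,data}  (&→⊕)
            [done]
              dual(Y) = Y
            [ack]
              dual(Y) = Y
            [data]
              dual(Y) = Y
        [err]
          send[Int] = recv[Int]
            dual(Y) = Y
        [ack]
          recv[Int] = send[Int]
            dual(Y) = Y
    [stop]
      send[Bool] = recv[Bool]
        recv[Str] = send[Str]
          dual(end) = end

μY.offer{data: select{more: offer{data: end, ok: Y}, retry: recv[Int].Y, ack: recv[Unit].end}, ack: offer{data: select{done: Y, ack: Y, data: Y}, err: recv[Int].Y, ack: send[Int].Y}, stop: recv[Bool].send[Str].end}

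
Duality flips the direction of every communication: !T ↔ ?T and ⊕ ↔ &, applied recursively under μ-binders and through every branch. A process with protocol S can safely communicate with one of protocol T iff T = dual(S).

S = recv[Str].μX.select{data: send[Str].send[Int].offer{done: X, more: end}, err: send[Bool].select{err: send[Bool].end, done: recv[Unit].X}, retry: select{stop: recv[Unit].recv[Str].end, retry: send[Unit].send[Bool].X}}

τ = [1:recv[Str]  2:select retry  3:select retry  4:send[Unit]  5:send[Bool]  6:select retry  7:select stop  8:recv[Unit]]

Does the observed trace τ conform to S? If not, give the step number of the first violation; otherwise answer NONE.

@1 recv[Str]  match  state: μX.…
@2 select retry  match  state: select{stop: recv[Unit].recv[Str].end, retry: send[Unit].send[Bool].μX.…}
@3 select retry  match  state: send[Unit].send[Bool].μX.…
@4 send[Unit]  match  state: send[Bool].μX.…
@5 send[Bool]  match  state: μX.…
@6 select retry  match  state: select{stop: recv[Unit].recv[Str].end, retry: send[Unit].send[Bool].μX.…}
@7 select stop  match  state: recv[Unit].recv[Str].end
@8 recv[Unit]  match  state: recv[Str].end
all 8 steps conform

NONE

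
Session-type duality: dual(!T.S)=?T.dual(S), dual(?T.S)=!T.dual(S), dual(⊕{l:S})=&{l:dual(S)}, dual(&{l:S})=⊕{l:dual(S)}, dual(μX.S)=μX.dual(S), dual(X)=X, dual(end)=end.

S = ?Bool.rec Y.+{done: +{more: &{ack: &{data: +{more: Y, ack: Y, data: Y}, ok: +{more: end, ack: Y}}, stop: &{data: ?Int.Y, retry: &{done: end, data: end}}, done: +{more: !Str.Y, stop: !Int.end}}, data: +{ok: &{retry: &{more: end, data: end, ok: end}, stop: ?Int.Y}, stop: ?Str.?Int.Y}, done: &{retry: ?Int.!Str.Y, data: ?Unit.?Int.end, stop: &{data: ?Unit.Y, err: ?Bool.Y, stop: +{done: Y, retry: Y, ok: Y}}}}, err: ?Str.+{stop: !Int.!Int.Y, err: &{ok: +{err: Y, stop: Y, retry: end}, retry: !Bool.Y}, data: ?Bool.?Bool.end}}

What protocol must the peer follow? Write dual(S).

?Bool ↦ !Bool
  rec Y ↦ rec Y  (μ self-dual)
    +{done,err} ↦ &{done,err}  (select→offer)
      [done]
        +{more,data,done} ↦ &{more,data,done}  (select→offer)
          [more]
            &{ack,stop,done} ↦ +{ack,stop,done}  (&→⊕)
              [ack]
                &{data,ok} ↦ +{data,ok}  (&→⊕)
                  [data]
                    +{more,ack,data} ↦ &{more,ack,data}  (select→offer)
                      [more]
                        Y ↦ Y
                      [ack]
                        Y ↦ Y
                      [data]
                        Y ↦ Y
                  [ok]
                    +{more,ack} ↦ &{more,ack}  (select→offer)
                      [more]
                        end ↦ end
                      [ack]
                        Y ↦ Y
              [stop]
                &{data,retry} ↦ +{data,retry}  (&→⊕)
                  [data]
                    ?Int ↦ !Int
                      Y ↦ Y
                  [retry]
                    &{done,data} ↦ +{done,data}  (&→⊕)
                      [done]
                        end ↦ end
                      [data]
                        end ↦ end
              [done]
                +{more,stop} ↦ &{more,stop}  (select→offer)
                  [more]
                    !Str ↦ ?Str
                      Y ↦ Y
                  [stop]
                    !Int ↦ ?Int
                      end ↦ end
          [data]
            +{ok,stop} ↦ &{ok,stop}  (select→offer)
              [ok]
                &{retry,stop} ↦ +{retry,stop}  (&→⊕)
                  [retry]
                    &{more,data,ok} ↦ +{more,data,ok}  (&→⊕)
                      [more]
                        end ↦ end
                      [data]
                        end ↦ end
                      [ok]
                        end ↦ end
                  [stop]
                    ?Int ↦ !Int
                      Y ↦ Y
              [stop]
                ?Str ↦ !Str
                  ?Int ↦ !Int
                    Y ↦ Y
          [done]
            &{retry,data,stop} ↦ +{retry,data,stop}  (&→⊕)
              [retry]
                ?Int ↦ !Int
                  !Str ↦ ?Str
                    Y ↦ Y
              [data]
                ?Unit ↦ !Unit
                  ?Int ↦ !Int
                    end ↦ end
              [stop]
                &{data,err,stop} ↦ +{data,err,stop}  (&→⊕)
                  [data]
                    ?Unit ↦ !Unit
                      Y ↦ Y
                  [err]
                    ?Bool ↦ !Bool
                      Y ↦ Y
                  [stop]
                    +{done,retry,ok} ↦ &{done,retry,ok}  (select→offer)
                      [done]
                        Y ↦ Y
                      [retry]
                        Y ↦ Y
                      [ok]
                        Y ↦ Y
      [err]
        ?Str ↦ !Str
          +{stop,err,data} ↦ &{stop,err,data}  (select→offer)
            [stop]
              !Int ↦ ?Int
                !Int ↦ ?Int
                  Y ↦ Y
            [err]
              &{ok,retry} ↦ +{ok,retry}  (&→⊕)
                [ok]
                  +{err,stop,retry} ↦ &{err,stop,retry}  (select→offer)
                    [err]
                      Y ↦ Y
                    [stop]
                      Y ↦ Y
                    [retry]
                      end ↦ end
                [retry]
                  !Bool ↦ ?Bool
                    Y ↦ Y
            [data]
              ?Bool ↦ !Bool
                ?Bool ↦ !Bool
                  end ↦ end

!Bool.rec Y.&{done: &{more: +{ack: +{data: &{more: Y, ack: Y, data: Y}, ok: &{more: end, ack: Y}}, stop: +{data: !Int.Y, retry: +{done: end, data: end}}, done: &{more: ?Str.Y, stop: ?Int.end}}, data: &{ok: +{retry: +{more: end, data: end, ok: end}, stop: !Int.Y}, stop: !Str.!Int.Y}, done: +{retry: !Int.?Str.Y, data: !Unit.!Int.end, stop: +{data: !Unit.Y, err: !Bool.Y, stop: &{done: Y, retry: Y, ok: Y}}}}, err: !Str.&{stop: ?Int.?Int.Y, err: +{ok: &{err: Y, stop: Y, retry: end}, retry: ?Bool.Y}, data: !Bool.!Bool.end}}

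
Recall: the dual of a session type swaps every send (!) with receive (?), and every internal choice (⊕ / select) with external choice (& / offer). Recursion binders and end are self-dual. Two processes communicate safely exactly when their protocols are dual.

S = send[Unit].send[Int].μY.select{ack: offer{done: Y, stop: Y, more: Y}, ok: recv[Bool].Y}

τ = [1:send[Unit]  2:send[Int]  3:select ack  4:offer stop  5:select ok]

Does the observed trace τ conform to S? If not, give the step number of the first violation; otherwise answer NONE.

NONE

@1 send[Unit]  match  now at send[Int].μY.…
@2 send[Int]  match  now at μY.…
@3 select ack  match  now at offer{done: μY.…, stop: μY.…, more: μY.…}
@4 offer stop  match  now at μY.…
@5 select ok  match  now at recv[Bool].μY.…
τ conforms to S (length 5)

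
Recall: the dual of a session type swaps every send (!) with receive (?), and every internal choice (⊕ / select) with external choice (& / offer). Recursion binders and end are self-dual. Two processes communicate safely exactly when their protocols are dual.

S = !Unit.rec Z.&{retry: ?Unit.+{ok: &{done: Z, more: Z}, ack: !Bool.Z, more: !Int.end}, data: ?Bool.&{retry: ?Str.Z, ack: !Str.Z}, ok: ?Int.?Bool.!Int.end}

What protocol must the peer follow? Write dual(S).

?Unit.rec Z.+{retry: !Unit.&{ok: +{done: Z, more: Z}, ack: ?Bool.Z, more: ?Int.end}, data: !Bool.+{retry: !Str.Z, ack: ?Str.Z}, ok: !Int.!Bool.?Int.end}

!Unit → ?Unit
  rec Z → rec Z  (μ self-dual)
    &{retry,data,ok} → +{retry,data,ok}  (external→internal)
      [retry]
        ?Unit → !Unit
          +{ok,ack,more} → &{ok,ack,more}  (select→offer)
            [ok]
              &{done,more} → +{done,more}  (external→internal)
                [done]
                  Z ↦ Z
                [more]
                  Z ↦ Z
            [ack]
              !Bool → ?Bool
                Z ↦ Z
            [more]
              !Int → ?Int
                end ↦ end
      [data]
        ?Bool → !Bool
          &{retry,ack} → +{retry,ack}  (external→internal)
            [retry]
              ?Str → !Str
                Z ↦ Z
            [ack]
              !Str → ?Str
                Z ↦ Z
      [ok]
        ?Int → !Int
          ?Bool → !Bool
            !Int → ?Int
              end ↦ end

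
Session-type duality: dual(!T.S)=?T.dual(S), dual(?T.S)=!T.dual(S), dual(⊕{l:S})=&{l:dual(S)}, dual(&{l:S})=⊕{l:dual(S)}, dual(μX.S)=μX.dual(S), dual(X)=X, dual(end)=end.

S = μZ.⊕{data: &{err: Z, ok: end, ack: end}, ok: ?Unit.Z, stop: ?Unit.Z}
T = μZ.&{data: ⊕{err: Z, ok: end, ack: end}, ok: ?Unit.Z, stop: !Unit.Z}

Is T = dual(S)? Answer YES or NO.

NO

μZ vs μZ  match (rec unchanged)
  ⊕{data,ok,stop} vs &{data,ok,stop}  match same labels
    • data:
      &{err,ok,ack} vs ⊕{err,ok,ack}  match same labels
        • err:
          Z vs Z  match
        • ok:
          end vs end  match
        • ack:
          end vs end  match
    • ok:
      ?Unit vs ?Unit  ✗ same direction on both sides — not dual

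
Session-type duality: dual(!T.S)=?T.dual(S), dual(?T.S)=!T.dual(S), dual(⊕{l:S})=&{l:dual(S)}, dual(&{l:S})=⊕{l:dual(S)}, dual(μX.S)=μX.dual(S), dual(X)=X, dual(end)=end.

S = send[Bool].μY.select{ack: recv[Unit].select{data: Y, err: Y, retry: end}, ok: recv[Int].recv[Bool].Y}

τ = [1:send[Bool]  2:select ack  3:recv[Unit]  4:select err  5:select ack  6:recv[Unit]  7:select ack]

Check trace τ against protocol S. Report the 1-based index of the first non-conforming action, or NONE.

7

[1] send[Bool]  ok  now at μY.…
[2] select ack  ok  now at recv[Unit].select{data: μY.…, err: μY.…, retry: end}
[3] recv[Unit]  ok  now at select{data: μY.…, err: μY.…, retry: end}
[4] select err  ok  now at μY.…
[5] select ack  ok  now at recv[Unit].select{data: μY.…, err: μY.…, retry: end}
[6] recv[Unit]  ok  now at select{data: μY.…, err: μY.…, retry: end}
[7] got select ack, protocol expects select data or select err or select retry  ✗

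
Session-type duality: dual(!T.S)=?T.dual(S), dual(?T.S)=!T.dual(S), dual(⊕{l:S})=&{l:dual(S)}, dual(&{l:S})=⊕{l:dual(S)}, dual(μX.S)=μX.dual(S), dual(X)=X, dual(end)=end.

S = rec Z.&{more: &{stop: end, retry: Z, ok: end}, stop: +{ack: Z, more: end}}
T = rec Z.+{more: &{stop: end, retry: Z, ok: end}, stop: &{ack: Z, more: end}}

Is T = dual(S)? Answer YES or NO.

NO

rec Z vs rec Z  ok (rec unchanged)
  &{more,stop} vs +{more,stop}  ok labels match
    [more]
      &{stop,retry,ok} vs &{stop,retry,ok}  ✗ choice polarity not flipped — not dual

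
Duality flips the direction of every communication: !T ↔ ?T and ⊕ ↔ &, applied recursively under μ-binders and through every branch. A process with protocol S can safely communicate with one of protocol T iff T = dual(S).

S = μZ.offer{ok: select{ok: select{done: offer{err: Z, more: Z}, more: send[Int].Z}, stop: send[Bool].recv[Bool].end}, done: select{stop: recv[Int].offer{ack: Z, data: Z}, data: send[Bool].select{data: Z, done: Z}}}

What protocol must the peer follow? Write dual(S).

μZ ↦ μZ  (rec unchanged)
  offer{ok,done} ↦ select{ok,done}  (external→internal)
    [ok]
      select{ok,stop} ↦ offer{ok,stop}  (select→offer)
        [ok]
          select{done,more} ↦ offer{done,more}  (select→offer)
            [done]
              offer{err,more} ↦ select{err,more}  (external→internal)
                [err]
                  dual(Z) = Z
                [more]
                  dual(Z) = Z
            [more]
              send[Int] ↦ recv[Int]
                dual(Z) = Z
        [stop]
          send[Bool] ↦ recv[Bool]
            recv[Bool] ↦ send[Bool]
              dual(end) = end
    [done]
      select{stop,data} ↦ offer{stop,data}  (select→offer)
        [stop]
          recv[Int] ↦ send[Int]
            offer{ack,data} ↦ select{ack,data}  (external→internal)
              [ack]
                dual(Z) = Z
              [data]
                dual(Z) = Z
        [data]
          send[Bool] ↦ recv[Bool]
            select{data,done} ↦ offer{data,done}  (select→offer)
              [data]
                dual(Z) = Z
              [done]
                dual(Z) = Z

μZ.select{ok: offer{ok: offer{done: select{err: Z, more: Z}, more: recv[Int].Z}, stop: recv[Bool].send[Bool].end}, done: offer{stop: send[Int].select{ack: Z, data: Z}, data: recv[Bool].offer{data: Z, done: Z}}}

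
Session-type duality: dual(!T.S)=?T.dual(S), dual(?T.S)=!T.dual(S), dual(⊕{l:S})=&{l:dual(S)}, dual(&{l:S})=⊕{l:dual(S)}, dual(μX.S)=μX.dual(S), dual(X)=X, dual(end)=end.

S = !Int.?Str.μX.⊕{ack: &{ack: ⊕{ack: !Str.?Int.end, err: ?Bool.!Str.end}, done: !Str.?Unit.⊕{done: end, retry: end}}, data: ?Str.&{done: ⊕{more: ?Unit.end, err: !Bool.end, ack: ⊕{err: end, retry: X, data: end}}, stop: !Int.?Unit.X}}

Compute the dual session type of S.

?Int.!Str.μX.&{ack: ⊕{ack: &{ack: ?Str.!Int.end, err: !Bool.?Str.end}, done: ?Str.!Unit.&{done: end, retry: end}}, data: !Str.⊕{done: &{more: !Unit.end, err: ?Bool.end, ack: &{err: end, retry: X, data: end}}, stop: ?Int.!Unit.X}}

!Int → ?Int
  ?Str → !Str
    μX → μX  (binder kept)
      ⊕{ack,data} → &{ack,data}  (select→offer)
        [ack]
          &{ack,done} → ⊕{ack,done}  (&→⊕)
            [ack]
              ⊕{ack,err} → &{ack,err}  (select→offer)
                [ack]
                  !Str → ?Str
                    ?Int → !Int
                      end self-dual
                [err]
                  ?Bool → !Bool
                    !Str → ?Str
                      end self-dual
            [done]
              !Str → ?Str
                ?Unit → !Unit
                  ⊕{done,retry} → &{done,retry}  (select→offer)
                    [done]
                      end self-dual
                    [retry]
                      end self-dual
        [data]
          ?Str → !Str
            &{done,stop} → ⊕{done,stop}  (&→⊕)
              [done]
                ⊕{more,err,ack} → &{more,err,ack}  (select→offer)
                  [more]
                    ?Unit → !Unit
                      end self-dual
                  [err]
                    !Bool → ?Bool
                      end self-dual
                  [ack]
                    ⊕{err,retry,data} → &{err,retry,data}  (select→offer)
                      [err]
                        end self-dual
                      [retry]
                        X self-dual
                      [data]
                        end self-dual
              [stop]
                !Int → ?Int
                  ?Unit → !Unit
                    X self-dual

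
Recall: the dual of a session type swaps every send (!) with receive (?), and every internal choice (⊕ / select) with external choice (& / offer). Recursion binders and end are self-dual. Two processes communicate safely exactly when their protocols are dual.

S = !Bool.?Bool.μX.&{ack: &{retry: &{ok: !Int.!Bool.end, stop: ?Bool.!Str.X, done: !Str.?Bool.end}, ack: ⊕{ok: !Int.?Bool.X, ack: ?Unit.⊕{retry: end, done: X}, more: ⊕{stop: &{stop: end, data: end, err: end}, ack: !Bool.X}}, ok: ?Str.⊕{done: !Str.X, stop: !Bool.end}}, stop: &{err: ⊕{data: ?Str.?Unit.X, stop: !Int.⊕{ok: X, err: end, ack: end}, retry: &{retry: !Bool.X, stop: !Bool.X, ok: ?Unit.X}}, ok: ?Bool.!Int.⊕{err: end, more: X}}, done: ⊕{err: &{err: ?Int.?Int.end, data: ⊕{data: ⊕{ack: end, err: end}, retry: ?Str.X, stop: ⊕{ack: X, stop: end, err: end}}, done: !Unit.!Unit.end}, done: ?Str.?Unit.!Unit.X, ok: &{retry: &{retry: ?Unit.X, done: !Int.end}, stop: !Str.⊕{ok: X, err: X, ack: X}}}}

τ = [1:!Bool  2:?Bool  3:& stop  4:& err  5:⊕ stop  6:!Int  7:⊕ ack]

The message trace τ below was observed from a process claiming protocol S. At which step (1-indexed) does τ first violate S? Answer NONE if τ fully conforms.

NONE

@1 !Bool  ok  now at ?Bool.μX.…
@2 ?Bool  ok  now at μX.…
@3 & stop  ok  now at &{err: ⊕{data: ?Str.?Unit.μX.…, stop: !Int.⊕{ok: μX.…, err: end, ack: end}, retry: &{retry: !Bool.μX.…, stop: !Bool.μX.…, ok: ?Unit.μX.…}}, ok: ?Bool.!Int.⊕{err: end, more: μX.…}}
@4 & err  ok  now at ⊕{data: ?Str.?Unit.μX.…, stop: !Int.⊕{ok: μX.…, err: end, ack: end}, retry: &{retry: !Bool.μX.…, stop: !Bool.μX.…, ok: ?Unit.μX.…}}
@5 ⊕ stop  ok  now at !Int.⊕{ok: μX.…, err: end, ack: end}
@6 !Int  ok  now at ⊕{ok: μX.…, err: end, ack: end}
@7 ⊕ ack  ok  now at end
trace exhausted — no violation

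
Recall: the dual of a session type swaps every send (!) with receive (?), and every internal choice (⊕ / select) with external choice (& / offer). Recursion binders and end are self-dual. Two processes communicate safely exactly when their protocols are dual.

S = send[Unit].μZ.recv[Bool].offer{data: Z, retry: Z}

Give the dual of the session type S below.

recv[Unit].μZ.send[Bool].select{data: Z, retry: Z}

send[Unit] = recv[Unit]
  μZ = μZ  (binder kept)
    recv[Bool] = send[Bool]
      offer{data,retry} = select{data,retry}  (&→⊕)
        [data]
          dual(Z) = Z
        [retry]
          dual(Z) = Z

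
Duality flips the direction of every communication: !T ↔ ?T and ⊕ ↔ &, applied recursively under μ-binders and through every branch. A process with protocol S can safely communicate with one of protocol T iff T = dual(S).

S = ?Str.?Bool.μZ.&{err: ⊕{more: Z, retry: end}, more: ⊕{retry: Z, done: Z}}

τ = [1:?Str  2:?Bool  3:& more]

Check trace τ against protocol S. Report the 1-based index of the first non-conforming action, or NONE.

step 1: ?Str  ok  now at ?Bool.μZ.…
step 2: ?Bool  ok  now at μZ.…
step 3: & more  ok  now at ⊕{retry: μZ.…, done: μZ.…}
τ conforms to S (length 3)

NONE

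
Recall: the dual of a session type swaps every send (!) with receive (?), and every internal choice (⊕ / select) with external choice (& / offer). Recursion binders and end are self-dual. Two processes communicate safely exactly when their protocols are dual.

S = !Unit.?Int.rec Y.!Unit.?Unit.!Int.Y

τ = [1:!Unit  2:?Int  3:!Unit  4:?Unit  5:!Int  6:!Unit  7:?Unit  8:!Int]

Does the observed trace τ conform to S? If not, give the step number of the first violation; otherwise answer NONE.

NONE

@1 !Unit  match  cont: ?Int.rec Y.…
@2 ?Int  match  cont: rec Y.…
@3 !Unit  match  cont: ?Unit.!Int.rec Y.…
@4 ?Unit  match  cont: !Int.rec Y.…
@5 !Int  match  cont: rec Y.…
@6 !Unit  match  cont: ?Unit.!Int.rec Y.…
@7 ?Unit  match  cont: !Int.rec Y.…
@8 !Int  match  cont: rec Y.…
trace exhausted — no violation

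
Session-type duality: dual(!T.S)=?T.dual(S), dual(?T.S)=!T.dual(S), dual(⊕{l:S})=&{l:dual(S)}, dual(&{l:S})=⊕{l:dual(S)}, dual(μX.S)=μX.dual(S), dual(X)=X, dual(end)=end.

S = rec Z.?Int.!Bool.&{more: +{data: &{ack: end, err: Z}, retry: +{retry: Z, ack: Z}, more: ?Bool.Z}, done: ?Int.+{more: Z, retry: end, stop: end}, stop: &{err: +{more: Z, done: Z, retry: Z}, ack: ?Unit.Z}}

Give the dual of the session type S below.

rec Z = rec Z  (rec unchanged)
  ?Int = !Int
    !Bool = ?Bool
      &{more,done,stop} = +{more,done,stop}  (offer→select)
        case more:
          +{data,retry,more} = &{data,retry,more}  (⊕→&)
            case data:
              &{ack,err} = +{ack,err}  (offer→select)
                case ack:
                  end ↦ end
                case err:
                  Z ↦ Z
            case retry:
              +{retry,ack} = &{retry,ack}  (⊕→&)
                case retry:
                  Z ↦ Z
                case ack:
                  Z ↦ Z
            case more:
              ?Bool = !Bool
                Z ↦ Z
        case done:
          ?Int = !Int
            +{more,retry,stop} = &{more,retry,stop}  (⊕→&)
              case more:
                Z ↦ Z
              case retry:
                end ↦ end
              case stop:
                end ↦ end
        case stop:
          &{err,ack} = +{err,ack}  (offer→select)
            case err:
              +{more,done,retry} = &{more,done,retry}  (⊕→&)
                case more:
                  Z ↦ Z
                case done:
                  Z ↦ Z
                case retry:
                  Z ↦ Z
            case ack:
              ?Unit = !Unit
                Z ↦ Z

rec Z.!Int.?Bool.+{more: &{data: +{ack: end, err: Z}, retry: &{retry: Z, ack: Z}, more: !Bool.Z}, done: !Int.&{more: Z, retry: end, stop: end}, stop: +{err: &{more: Z, done: Z, retry: Z}, ack: !Unit.Z}}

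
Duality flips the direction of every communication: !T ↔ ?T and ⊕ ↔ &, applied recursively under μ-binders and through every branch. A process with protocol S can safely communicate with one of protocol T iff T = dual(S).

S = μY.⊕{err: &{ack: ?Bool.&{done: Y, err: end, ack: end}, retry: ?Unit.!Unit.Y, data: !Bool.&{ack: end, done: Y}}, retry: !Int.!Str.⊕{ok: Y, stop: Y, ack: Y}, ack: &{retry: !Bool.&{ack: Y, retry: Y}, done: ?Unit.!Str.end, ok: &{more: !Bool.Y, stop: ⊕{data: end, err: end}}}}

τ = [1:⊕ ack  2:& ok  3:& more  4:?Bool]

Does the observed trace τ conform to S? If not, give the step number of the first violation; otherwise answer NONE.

4

step 1: ⊕ ack  match  now at &{retry: !Bool.&{ack: μY.…, retry: μY.…}, done: ?Unit.!Str.end, ok: &{more: !Bool.μY.…, stop: ⊕{data: end, err: end}}}
step 2: & ok  match  now at &{more: !Bool.μY.…, stop: ⊕{data: end, err: end}}
step 3: & more  match  now at !Bool.μY.…
step 4: got ?Bool, protocol expects !Bool  ✗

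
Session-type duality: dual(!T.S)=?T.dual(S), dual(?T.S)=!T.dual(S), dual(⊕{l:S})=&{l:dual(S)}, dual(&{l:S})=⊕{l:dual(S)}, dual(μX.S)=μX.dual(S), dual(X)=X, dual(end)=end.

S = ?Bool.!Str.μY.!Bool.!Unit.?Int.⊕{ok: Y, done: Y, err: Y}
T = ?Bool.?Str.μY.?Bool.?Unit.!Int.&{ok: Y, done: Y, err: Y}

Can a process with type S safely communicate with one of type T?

?Bool ‖ ?Bool  ✗ same direction on both sides — not dual

NO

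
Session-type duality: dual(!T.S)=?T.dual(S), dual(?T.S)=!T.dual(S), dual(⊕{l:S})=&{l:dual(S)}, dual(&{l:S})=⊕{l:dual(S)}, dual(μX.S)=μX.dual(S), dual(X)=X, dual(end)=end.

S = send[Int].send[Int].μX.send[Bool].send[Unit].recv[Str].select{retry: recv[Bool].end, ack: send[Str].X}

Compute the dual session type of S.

send[Int] = recv[Int]
  send[Int] = recv[Int]
    μX = μX  (rec unchanged)
      send[Bool] = recv[Bool]
        send[Unit] = recv[Unit]
          recv[Str] = send[Str]
            select{retry,ack} = offer{retry,ack}  (select→offer)
              case retry:
                recv[Bool] = send[Bool]
                  end self-dual
              case ack:
                send[Str] = recv[Str]
                  X self-dual

recv[Int].recv[Int].μX.recv[Bool].recv[Unit].send[Str].offer{retry: send[Bool].end, ack: recv[Str].X}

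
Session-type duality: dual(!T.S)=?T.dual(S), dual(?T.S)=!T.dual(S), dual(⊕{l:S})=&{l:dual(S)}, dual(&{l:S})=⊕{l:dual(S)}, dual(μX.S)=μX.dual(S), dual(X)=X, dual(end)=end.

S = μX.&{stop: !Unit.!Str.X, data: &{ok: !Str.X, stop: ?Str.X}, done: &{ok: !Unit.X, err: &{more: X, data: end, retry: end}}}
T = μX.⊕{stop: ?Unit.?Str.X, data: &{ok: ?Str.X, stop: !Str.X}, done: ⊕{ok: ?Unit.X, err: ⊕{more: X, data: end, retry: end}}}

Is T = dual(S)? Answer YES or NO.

NO

μX vs μX  ok (binder kept)
  &{stop,data,done} vs ⊕{stop,data,done}  ok same labels
    [stop]
      !Unit vs ?Unit  ok
        !Str vs ?Str  ok
          X vs X  ok
    [data]
      &{ok,stop} vs &{ok,stop}  ✗ choice polarity not flipped — not dual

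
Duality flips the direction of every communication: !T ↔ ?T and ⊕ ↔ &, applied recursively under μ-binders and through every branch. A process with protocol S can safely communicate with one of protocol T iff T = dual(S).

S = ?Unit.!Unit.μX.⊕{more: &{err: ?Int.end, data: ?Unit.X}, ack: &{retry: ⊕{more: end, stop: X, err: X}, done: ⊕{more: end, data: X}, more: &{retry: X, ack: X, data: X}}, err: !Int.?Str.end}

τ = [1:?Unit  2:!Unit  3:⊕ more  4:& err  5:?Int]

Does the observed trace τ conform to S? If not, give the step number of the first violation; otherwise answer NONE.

NONE

@1 ?Unit  ok  now at !Unit.μX.…
@2 !Unit  ok  now at μX.…
@3 ⊕ more  ok  now at &{err: ?Int.end, data: ?Unit.μX.…}
@4 & err  ok  now at ?Int.end
@5 ?Int  ok  now at end
all 5 steps conform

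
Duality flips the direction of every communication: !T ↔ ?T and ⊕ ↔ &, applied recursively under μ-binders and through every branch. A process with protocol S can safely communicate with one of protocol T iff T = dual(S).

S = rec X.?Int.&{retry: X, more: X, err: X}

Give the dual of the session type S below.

rec X = rec X  (rec unchanged)
  ?Int = !Int
    &{retry,more,err} = +{retry,more,err}  (&→⊕)
      [retry]
        dual(X) = X
      [more]
        dual(X) = X
      [err]
        dual(X) = X

rec X.!Int.+{retry: X, more: X, err: X}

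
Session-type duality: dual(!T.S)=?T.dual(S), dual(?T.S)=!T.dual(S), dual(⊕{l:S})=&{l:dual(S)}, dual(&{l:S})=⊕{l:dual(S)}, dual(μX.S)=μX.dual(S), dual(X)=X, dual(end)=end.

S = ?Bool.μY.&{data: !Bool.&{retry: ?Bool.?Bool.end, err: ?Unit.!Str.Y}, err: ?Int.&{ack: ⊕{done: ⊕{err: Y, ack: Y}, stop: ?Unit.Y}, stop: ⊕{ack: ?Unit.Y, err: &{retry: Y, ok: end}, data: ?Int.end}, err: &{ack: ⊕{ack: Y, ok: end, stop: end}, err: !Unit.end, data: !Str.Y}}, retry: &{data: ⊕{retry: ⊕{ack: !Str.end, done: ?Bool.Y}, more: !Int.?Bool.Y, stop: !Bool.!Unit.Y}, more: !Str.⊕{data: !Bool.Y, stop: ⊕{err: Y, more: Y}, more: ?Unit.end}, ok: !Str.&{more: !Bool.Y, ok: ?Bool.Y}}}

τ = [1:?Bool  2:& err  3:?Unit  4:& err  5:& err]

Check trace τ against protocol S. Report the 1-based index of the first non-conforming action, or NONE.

step 1: ?Bool  match  state: μY.…
step 2: & err  match  state: ?Int.&{ack: ⊕{done: ⊕{err: μY.…, ack: μY.…}, stop: ?Unit.μY.…}, stop: ⊕{ack: ?Unit.μY.…, err: &{retry: μY.…, ok: end}, data: ?Int.end}, err: &{ack: ⊕{ack: μY.…, ok: end, stop: end}, err: !Unit.end, data: !Str.μY.…}}
step 3: got ?Unit, protocol expects ?Int  ✗

3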